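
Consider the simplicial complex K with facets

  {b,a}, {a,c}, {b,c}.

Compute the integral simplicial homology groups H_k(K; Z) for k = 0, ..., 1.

H_0 ≅ Z,  H_1 ≅ Z.

Take the total order a < b < c on the vertex set. Then K (dimension 1) consists of the simplices:

  0-simplices (3): a, b, c
  1-simplices (3): ab, ac, bc

giving chain groups C_0 ≅ Z^3, C_1 ≅ Z^3.

∂_1: C_1 → C_0 is given by ∂[p,q] = [q] − [p]. For instance
  ∂ab = b − a.
This gives a 3×3 integer matrix of rank 2; reducing to Smith normal form yields diagonal entries (1,1).

From H_k ≅ ker(∂_k) / im(∂_{k+1}) we obtain:

  H_0: rank C_0 − rank ∂_1 = 3 − 2 = 1, and the invariant factors of ∂_1 are all 1, so H_0 ≅ Z.
  H_1: rank ker ∂_1 − rank ∂_2 = (3 − 2) − 0 = 1, and there is no ∂_2, so H_1 ≅ Z.

As a check, the Euler characteristic is 3 − 3 = 0, which agrees with 1 − 1 = 0.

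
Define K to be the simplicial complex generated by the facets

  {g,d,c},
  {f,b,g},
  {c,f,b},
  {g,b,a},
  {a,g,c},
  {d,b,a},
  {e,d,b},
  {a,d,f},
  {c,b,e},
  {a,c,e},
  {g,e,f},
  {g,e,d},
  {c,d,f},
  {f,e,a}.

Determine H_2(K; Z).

Order the vertices as a < b < c < d < e < f < g. Listing each simplex with vertices in this order, K has dimension 2 with simplices:

  0-simplices (7): a, b, c, d, e, f, g
  1-simplices (21): ab, ac, ad, ae, af, ag, bc, bd, be, bf, bg, cd, ce, cf, cg, de, df, dg, ef, eg, fg
  2-simplices (14): abd, abg, ace, acg, adf, aef, bce, bcf, bde, bfg, cdf, cdg, deg, efg

giving chain groups C_0 ≅ Z^7, C_1 ≅ Z^21, C_2 ≅ Z^14.

The boundary map ∂_1: C_1 → C_0 maps an edge to its endpoints' difference, ∂[p,q] = q − p. For instance
  ∂be = e − b.
The 7×21 boundary matrix has rank 6 and Smith normal form diag(1,1,1,1,1,1).

Boundary ∂_2: C_2 → C_1 acts by ∂[p,q,r] = [q,r] − [p,r] + [p,q]. For instance
  ∂abd = bd − ad + ab,
  ∂efg = fg − eg + ef.
The resulting 21×14 matrix has rank 13, and its Smith normal form has invariant factors (1,1,1,1,1,1,1,1,1,1,1,1,1).

From H_k ≅ ker(∂_k) / im(∂_{k+1}) we obtain:

  H_2: rank ker ∂_2 − rank ∂_3 = (14 − 13) − 0 = 1, and there is no ∂_3, so H_2 ≅ Z.

H_2 ≅ Z.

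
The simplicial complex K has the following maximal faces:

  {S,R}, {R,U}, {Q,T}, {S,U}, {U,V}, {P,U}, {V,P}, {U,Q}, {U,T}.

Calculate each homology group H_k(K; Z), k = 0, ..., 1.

H_0 = Z,  H_1 = Z^3.

Take the total order P < Q < R < S < T < U < V on the vertex set. Then K (dimension 1) consists of the simplices:

  0-simplices (7): P, Q, R, S, T, U, V
  1-simplices (9): PU, PV, QT, QU, RS, RU, SU, TU, UV

so the chain groups are C_0 ≅ Z^7, C_1 ≅ Z^9.

Boundary ∂_1: C_1 → C_0 is given by ∂[p,q] = [q] − [p]. For instance
  ∂QT = T − Q.
The 7×9 boundary matrix has rank 6 and Smith normal form diag(1,1,1,1,1,1).

Reading off H_k = ker ∂_k / im ∂_{k+1}:

  H_0: rank C_0 − rank ∂_1 = 7 − 6 = 1, and the invariant factors of ∂_1 are all 1, so H_0 = Z.
  H_1: rank ker ∂_1 − rank ∂_2 = (9 − 6) − 0 = 3, and there is no ∂_2, so H_1 = Z^3.

As a check, the Euler characteristic is 7 − 9 = -2, which agrees with 1 − 3 = -2.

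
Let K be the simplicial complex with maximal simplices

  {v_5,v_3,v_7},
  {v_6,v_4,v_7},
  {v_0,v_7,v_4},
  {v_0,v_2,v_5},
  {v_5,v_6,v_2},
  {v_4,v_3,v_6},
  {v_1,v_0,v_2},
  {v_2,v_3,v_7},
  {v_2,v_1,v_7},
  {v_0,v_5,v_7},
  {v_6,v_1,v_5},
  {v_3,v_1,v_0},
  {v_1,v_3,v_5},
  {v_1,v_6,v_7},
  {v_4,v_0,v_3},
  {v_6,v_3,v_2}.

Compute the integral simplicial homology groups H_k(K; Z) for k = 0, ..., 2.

Fix the vertex order v_0 < v_1 < v_2 < v_3 < v_4 < v_5 < v_6 < v_7 and write every simplex with vertices in increasing order. Then dim K = 2 and the simplices of K are:

  0-simplices (8): [v_0], [v_1], [v_2], [v_3], [v_4], [v_5], [v_6], [v_7]
  1-simplices (24): (24 of them)
  2-simplices (16): (16 of them)

Hence C_0 ≅ Z^8, C_1 ≅ Z^24, C_2 ≅ Z^16.

Boundary ∂_1: C_1 → C_0 is given by ∂[p,q] = [q] − [p]. For instance
  ∂[v_0,v_4] = [v_4] − [v_0].
As a 8×24 matrix over Z this has rank 7, with invariant factors (1,1,1,1,1,1,1).

Boundary ∂_2: C_2 → C_1 sends each 2-simplex [p,q,r] to [q,r] − [p,r] + [p,q]. For instance
  ∂[v_1,v_6,v_7] = [v_6,v_7] − [v_1,v_7] + [v_1,v_6],
  ∂[v_2,v_5,v_6] = [v_5,v_6] − [v_2,v_6] + [v_2,v_5].
As a 24×16 matrix over Z this has rank 15, with invariant factors (1,1,1,1,1,1,1,1,1,1,1,1,1,1,1).

From H_k ≅ ker(∂_k) / im(∂_{k+1}) we obtain:

  H_0: rank C_0 − rank ∂_1 = 8 − 7 = 1, and the invariant factors of ∂_1 are all 1, so H_0 ≅ Z.
  H_1: rank ker ∂_1 − rank ∂_2 = (24 − 7) − 15 = 2, and the invariant factors of ∂_2 are all 1, so H_1 ≅ Z^2.
  H_2: rank ker ∂_2 − rank ∂_3 = (16 − 15) − 0 = 1, and there is no ∂_3, so H_2 ≅ Z.

(K is a triangulation of the torus T^2.)

H_0 ≅ Z,  H_1 ≅ Z^2,  H_2 ≅ Z.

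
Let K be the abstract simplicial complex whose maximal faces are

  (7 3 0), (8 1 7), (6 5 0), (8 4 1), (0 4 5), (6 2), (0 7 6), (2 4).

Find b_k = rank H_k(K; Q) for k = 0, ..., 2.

We work with the vertex ordering 0 < 1 < 2 < 3 < 4 < 5 < 6 < 7 < 8. The simplices of K, each written with vertices in increasing order, are:

  0-simplices (9): [0], [1], [2], [3], [4], [5], [6], [7], [8]
  1-simplices (16): [0,3], [0,4], [0,5], [0,6], [0,7], [1,4], [1,7], [1,8], [2,4], [2,6], [3,7], [4,5], [4,8], [5,6], [6,7], [7,8]
  2-simplices (6): [0,3,7], [0,4,5], [0,5,6], [0,6,7], [1,4,8], [1,7,8]

so the chain groups are C_0 ≅ Z^9, C_1 ≅ Z^16, C_2 ≅ Z^6.

∂_1: C_1 → C_0 maps an edge to its endpoints' difference, ∂[p,q] = q − p.
This gives a 9×16 integer matrix of rank 8; reducing to Smith normal form yields diagonal entries (1,1,1,1,1,1,1,1).

∂_2: C_2 → C_1 sends each 2-simplex [p,q,r] to [q,r] − [p,r] + [p,q]. For instance
  ∂[0,3,7] = [3,7] − [0,7] + [0,3],
  ∂[1,4,8] = [4,8] − [1,8] + [1,4].
The resulting 16×6 matrix has rank 6, and its Smith normal form has invariant factors (1,1,1,1,1,1).

Reading off H_k = ker ∂_k / im ∂_{k+1}:

  H_0: rank C_0 − rank ∂_1 = 9 − 8 = 1, and the invariant factors of ∂_1 are all 1, so H_0 = Z.
  H_1: rank ker ∂_1 − rank ∂_2 = (16 − 8) − 6 = 2, and the invariant factors of ∂_2 are all 1, so H_1 = Z^2.
  H_2: rank ker ∂_2 − rank ∂_3 = (6 − 6) − 0 = 0, and there is no ∂_3, so H_2 = 0.

As a check, the Euler characteristic is 9 − 16 + 6 = -1, which agrees with 1 − 2 + 0 = -1.

Hence the Betti numbers are b_0 = 1, b_1 = 2, b_2 = 0.

b_0 = 1, b_1 = 2, b_2 = 0.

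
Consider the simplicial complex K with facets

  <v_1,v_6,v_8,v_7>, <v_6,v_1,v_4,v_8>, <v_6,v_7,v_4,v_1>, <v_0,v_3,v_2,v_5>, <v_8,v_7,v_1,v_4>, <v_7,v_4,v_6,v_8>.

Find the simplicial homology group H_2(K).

H_2 ≅ 0.

Order the vertices as v_0 < v_1 < v_2 < v_3 < v_4 < v_5 < v_6 < v_7 < v_8. Listing each simplex with vertices in this order, K has dimension 3 with simplices:

  0-simplices (9): [v_0], [v_1], [v_2], [v_3], [v_4], [v_5], [v_6], [v_7], [v_8]
  1-simplices (16): (16 of them)
  2-simplices (14): (14 of them)
  3-simplices (6): [v_0,v_2,v_3,v_5], [v_1,v_4,v_6,v_7], [v_1,v_4,v_6,v_8], [v_1,v_4,v_7,v_8], [v_1,v_6,v_7,v_8], [v_4,v_6,v_7,v_8]

so the chain groups are C_0 ≅ Z^9, C_1 ≅ Z^16, C_2 ≅ Z^14, C_3 ≅ Z^6.

The boundary map ∂_1: C_1 → C_0 is given by ∂[p,q] = [q] − [p].
This gives a 9×16 integer matrix of rank 7; reducing to Smith normal form yields diagonal entries (1,1,1,1,1,1,1).

The boundary map ∂_2: C_2 → C_1 maps a triangle to the signed sum of its edges. For instance
  ∂[v_4,v_7,v_8] = [v_7,v_8] − [v_4,v_8] + [v_4,v_7],
  ∂[v_1,v_6,v_7] = [v_6,v_7] − [v_1,v_7] + [v_1,v_6].
As a 16×14 matrix over Z this has rank 9, with invariant factors (1,1,1,1,1,1,1,1,1).

∂_3: C_3 → C_2 sends each 3-simplex σ to the alternating sum Σ_i (−1)^i (σ with its i-th vertex removed). For instance
  ∂[v_1,v_6,v_7,v_8] = [v_6,v_7,v_8] − [v_1,v_7,v_8] + [v_1,v_6,v_8] − [v_1,v_6,v_7],
  ∂[v_4,v_6,v_7,v_8] = [v_6,v_7,v_8] − [v_4,v_7,v_8] + [v_4,v_6,v_8] − [v_4,v_6,v_7].
As a 14×6 matrix over Z this has rank 5, with invariant factors (1,1,1,1,1).

Reading off H_k = ker ∂_k / im ∂_{k+1}:

  H_2: rank ker ∂_2 − rank ∂_3 = (14 − 9) − 5 = 0, and the invariant factors of ∂_3 are all 1, so H_2 = 0.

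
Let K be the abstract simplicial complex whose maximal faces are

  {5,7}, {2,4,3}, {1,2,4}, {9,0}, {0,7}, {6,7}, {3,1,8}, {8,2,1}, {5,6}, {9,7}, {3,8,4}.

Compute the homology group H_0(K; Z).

H_0 ≅ Z^2.

Fix the vertex order 0 < 1 < 2 < 3 < 4 < 5 < 6 < 7 < 8 < 9 and write every simplex with vertices in increasing order. Then dim K = 2 and the simplices of K are:

  0-simplices (10): [0], [1], [2], [3], [4], [5], [6], [7], [8], [9]
  1-simplices (16): [0,7], [0,9], [1,2], [1,3], [1,4], [1,8], [2,3], [2,4], [2,8], [3,4], [3,8], [4,8], [5,6], [5,7], [6,7], [7,9]
  2-simplices (5): [1,2,4], [1,2,8], [1,3,8], [2,3,4], [3,4,8]

Hence C_0 ≅ Z^10, C_1 ≅ Z^16, C_2 ≅ Z^5.

∂_1: C_1 → C_0 sends each edge [p,q] (with p < q) to q − p. For instance
  ∂[2,8] = [8] − [2].
The 10×16 boundary matrix has rank 8 and Smith normal form diag(1,1,1,1,1,1,1,1).

The boundary map ∂_2: C_2 → C_1 acts by ∂[p,q,r] = [q,r] − [p,r] + [p,q]. For instance
  ∂[2,3,4] = [3,4] − [2,4] + [2,3],
  ∂[1,2,8] = [2,8] − [1,8] + [1,2].
The 16×5 boundary matrix has rank 5 and Smith normal form diag(1,1,1,1,1).

From H_k ≅ ker(∂_k) / im(∂_{k+1}) we obtain:

  H_0: rank C_0 − rank ∂_1 = 10 − 8 = 2, and the invariant factors of ∂_1 are all 1, so H_0 ≅ Z^2.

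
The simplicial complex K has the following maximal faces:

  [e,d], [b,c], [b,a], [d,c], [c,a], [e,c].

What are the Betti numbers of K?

b_0 = 1, b_1 = 2.

K has 5 vertices, 6 edges.
rank ∂_0 = 0, rank ∂_1 = 4 ⇒ b_0 = 5 − 0 − 4 = 1; all invariant factors of ∂_1 are 1 so no torsion. So H_0 = Z.
rank ∂_1 = 4, rank ∂_2 = 0 ⇒ b_1 = 6 − 4 − 0 = 2. So H_1 = Z^2.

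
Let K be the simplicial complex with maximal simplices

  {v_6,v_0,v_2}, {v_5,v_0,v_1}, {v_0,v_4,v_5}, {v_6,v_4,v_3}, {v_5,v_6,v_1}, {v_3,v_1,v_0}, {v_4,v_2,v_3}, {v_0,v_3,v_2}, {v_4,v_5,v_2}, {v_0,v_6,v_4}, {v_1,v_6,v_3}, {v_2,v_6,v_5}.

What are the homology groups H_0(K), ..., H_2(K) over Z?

Order the vertices as v_0 < v_1 < v_2 < v_3 < v_4 < v_5 < v_6. Listing each simplex with vertices in this order, K has dimension 2 with simplices:

  0-simplices (7): [v_0], [v_1], [v_2], [v_3], [v_4], [v_5], [v_6]
  1-simplices (18): (18 of them)
  2-simplices (12): (12 of them)

Hence C_0 ≅ Z^7, C_1 ≅ Z^18, C_2 ≅ Z^12.

The boundary map ∂_1: C_1 → C_0 sends each edge [p,q] (with p < q) to q − p. For instance
  ∂[v_0,v_6] = [v_6] − [v_0].
As a 7×18 matrix over Z this has rank 6, with invariant factors (1,1,1,1,1,1).

∂_2: C_2 → C_1 acts by ∂[p,q,r] = [q,r] − [p,r] + [p,q]. For instance
  ∂[v_1,v_3,v_6] = [v_3,v_6] − [v_1,v_6] + [v_1,v_3],
  ∂[v_1,v_5,v_6] = [v_5,v_6] − [v_1,v_6] + [v_1,v_5].
This gives a 18×12 integer matrix of rank 12; reducing to Smith normal form yields diagonal entries (1,1,1,1,1,1,1,1,1,1,1,2).

From H_k ≅ ker(∂_k) / im(∂_{k+1}) we obtain:

  H_0: rank C_0 − rank ∂_1 = 7 − 6 = 1, and the invariant factors of ∂_1 are all 1, so H_0 = Z.
  H_1: rank ker ∂_1 − rank ∂_2 = (18 − 6) − 12 = 0, and ∂_2 has invariant factor 2 > 1, so H_1 = Z/2.
  H_2: rank ker ∂_2 − rank ∂_3 = (12 − 12) − 0 = 0, and there is no ∂_3, so H_2 = 0.

H_0 ≅ Z,  H_1 ≅ Z/2,  H_2 = 0.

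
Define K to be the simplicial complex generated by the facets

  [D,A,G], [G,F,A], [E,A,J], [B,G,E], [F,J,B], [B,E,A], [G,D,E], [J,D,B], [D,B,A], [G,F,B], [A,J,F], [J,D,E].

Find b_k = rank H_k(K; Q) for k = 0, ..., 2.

Fix the vertex order A < B < D < E < F < G < J and write every simplex with vertices in increasing order. Then dim K = 2 and the simplices of K are:

  0-simplices (7): A, B, D, E, F, G, J
  1-simplices (18): AB, AD, AE, AF, AG, AJ, BD, BE, BF, BG, BJ, DE, DG, DJ, EG, EJ, FG, FJ
  2-simplices (12): ABD, ABE, ADG, AEJ, AFG, AFJ, BDJ, BEG, BFG, BFJ, DEG, DEJ

Hence C_0 ≅ Z^7, C_1 ≅ Z^18, C_2 ≅ Z^12.

The boundary map ∂_1: C_1 → C_0 is given by ∂[p,q] = [q] − [p].
This gives a 7×18 integer matrix of rank 6; reducing to Smith normal form yields diagonal entries (1,1,1,1,1,1).

Boundary ∂_2: C_2 → C_1 acts by ∂[p,q,r] = [q,r] − [p,r] + [p,q]. For instance
  ∂ABE = BE − AE + AB,
  ∂AEJ = EJ − AJ + AE.
The 18×12 boundary matrix has rank 12 and Smith normal form diag(1,1,1,1,1,1,1,1,1,1,1,2).

Computing H_k = (kernel of ∂_k) / (image of ∂_{k+1}):

  H_0: rank C_0 − rank ∂_1 = 7 − 6 = 1, and the invariant factors of ∂_1 are all 1, so H_0 ≅ Z.
  H_1: rank ker ∂_1 − rank ∂_2 = (18 − 6) − 12 = 0, and ∂_2 has invariant factor 2 > 1, so H_1 ≅ Z/2.
  H_2: rank ker ∂_2 − rank ∂_3 = (12 − 12) − 0 = 0, and there is no ∂_3, so H_2 ≅ 0.

As a check, the Euler characteristic is 7 − 18 + 12 = 1, which agrees with 1 − 0 + 0 = 1.

Hence the Betti numbers are b_0 = 1, b_1 = 0, b_2 = 0.

b_0 = 1, b_1 = 0, b_2 = 0.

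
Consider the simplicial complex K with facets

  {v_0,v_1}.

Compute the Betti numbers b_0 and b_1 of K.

K has 2 vertices, 1 edge.
rank ∂_0 = 0, rank ∂_1 = 1 ⇒ b_0 = 2 − 0 − 1 = 1; all invariant factors of ∂_1 are 1 so no torsion. So H_0 ≅ Z.
rank ∂_1 = 1, rank ∂_2 = 0 ⇒ b_1 = 1 − 1 − 0 = 0. So H_1 ≅ 0.

b_0 = 1, b_1 = 0.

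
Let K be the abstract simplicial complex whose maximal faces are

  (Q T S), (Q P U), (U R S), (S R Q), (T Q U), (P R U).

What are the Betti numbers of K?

b_0 = 1, b_1 = 1, b_2 = 0.

Order the vertices as P < Q < R < S < T < U. Listing each simplex with vertices in this order, K has dimension 2 with simplices:

  0-simplices (6): P, Q, R, S, T, U
  1-simplices (12): PQ, PR, PU, QR, QS, QT, QU, RS, RU, ST, SU, TU
  2-simplices (6): PQU, PRU, QRS, QST, QTU, RSU

so the chain groups are C_0 ≅ Z^6, C_1 ≅ Z^12, C_2 ≅ Z^6.

∂_1: C_1 → C_0 sends each edge [p,q] (with p < q) to q − p.
The resulting 6×12 matrix has rank 5, and its Smith normal form has invariant factors (1,1,1,1,1).

Boundary ∂_2: C_2 → C_1 acts by ∂[p,q,r] = [q,r] − [p,r] + [p,q]. For instance
  ∂PQU = QU − PU + PQ,
  ∂PRU = RU − PU + PR.
As a 12×6 matrix over Z this has rank 6, with invariant factors (1,1,1,1,1,1).

From H_k ≅ ker(∂_k) / im(∂_{k+1}) we obtain:

  H_0: rank C_0 − rank ∂_1 = 6 − 5 = 1, and the invariant factors of ∂_1 are all 1, so H_0 ≅ Z.
  H_1: rank ker ∂_1 − rank ∂_2 = (12 − 5) − 6 = 1, and the invariant factors of ∂_2 are all 1, so H_1 ≅ Z.
  H_2: rank ker ∂_2 − rank ∂_3 = (6 − 6) − 0 = 0, and there is no ∂_3, so H_2 ≅ 0.

Hence the Betti numbers are b_0 = 1, b_1 = 1, b_2 = 0.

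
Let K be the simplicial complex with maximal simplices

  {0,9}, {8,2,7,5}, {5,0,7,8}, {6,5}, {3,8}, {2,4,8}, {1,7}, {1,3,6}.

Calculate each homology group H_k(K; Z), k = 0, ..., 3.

H_0 = Z,  H_1 = Z^2,  H_2 = 0,  H_3 = 0.

We work with the vertex ordering 0 < 1 < 2 < 3 < 4 < 5 < 6 < 7 < 8 < 9. The simplices of K, each written with vertices in increasing order, are:

  0-simplices (10): [0], [1], [2], [3], [4], [5], [6], [7], [8], [9]
  1-simplices (18): [0,5], [0,7], [0,8], [0,9], [1,3], [1,6], [1,7], [2,4], [2,5], [2,7], [2,8], [3,6], [3,8], [4,8], [5,6], [5,7], [5,8], [7,8]
  2-simplices (9): [0,5,7], [0,5,8], [0,7,8], [1,3,6], [2,4,8], [2,5,7], [2,5,8], [2,7,8], [5,7,8]
  3-simplices (2): [0,5,7,8], [2,5,7,8]

Hence C_0 ≅ Z^10, C_1 ≅ Z^18, C_2 ≅ Z^9, C_3 ≅ Z^2.

∂_1: C_1 → C_0 is given by ∂[p,q] = [q] − [p]. For instance
  ∂[2,8] = [8] − [2].
The 10×18 boundary matrix has rank 9 and Smith normal form diag(1,1,1,1,1,1,1,1,1).

The boundary map ∂_2: C_2 → C_1 sends each 2-simplex [p,q,r] to [q,r] − [p,r] + [p,q]. For instance
  ∂[1,3,6] = [3,6] − [1,6] + [1,3],
  ∂[0,5,7] = [5,7] − [0,7] + [0,5].
The resulting 18×9 matrix has rank 7, and its Smith normal form has invariant factors (1,1,1,1,1,1,1).

Boundary ∂_3: C_3 → C_2 sends each 3-simplex σ to the alternating sum Σ_i (−1)^i (σ with its i-th vertex removed). For instance
  ∂[0,5,7,8] = [5,7,8] − [0,7,8] + [0,5,8] − [0,5,7],
  ∂[2,5,7,8] = [5,7,8] − [2,7,8] + [2,5,8] − [2,5,7].
This gives a 9×2 integer matrix of rank 2; reducing to Smith normal form yields diagonal entries (1,1).

Now H_k = ker ∂_k / im ∂_{k+1}, so:

  H_0: rank C_0 − rank ∂_1 = 10 − 9 = 1, and the invariant factors of ∂_1 are all 1, so H_0 = Z.
  H_1: rank ker ∂_1 − rank ∂_2 = (18 − 9) − 7 = 2, and the invariant factors of ∂_2 are all 1, so H_1 = Z^2.
  H_2: rank ker ∂_2 − rank ∂_3 = (9 − 7) − 2 = 0, and the invariant factors of ∂_3 are all 1, so H_2 = 0.
  H_3: rank ker ∂_3 − rank ∂_4 = (2 − 2) − 0 = 0, and there is no ∂_4, so H_3 = 0.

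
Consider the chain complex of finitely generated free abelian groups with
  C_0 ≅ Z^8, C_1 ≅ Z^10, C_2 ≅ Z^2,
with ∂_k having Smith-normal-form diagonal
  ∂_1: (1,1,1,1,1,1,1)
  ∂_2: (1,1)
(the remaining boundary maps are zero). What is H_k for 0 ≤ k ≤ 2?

H_0: b_0 = 8 − 0 − 7 = 1; torsion from ∂_1 factors > 1: none. So H_0 ≅ Z.
H_1: b_1 = 10 − 7 − 2 = 1; torsion from ∂_2 factors > 1: none. So H_1 ≅ Z.
H_2: b_2 = 2 − 2 − 0 = 0; torsion from ∂_3 factors > 1: none. So H_2 ≅ 0.

H_0 ≅ Z,  H_1 ≅ Z,  H_2 = 0.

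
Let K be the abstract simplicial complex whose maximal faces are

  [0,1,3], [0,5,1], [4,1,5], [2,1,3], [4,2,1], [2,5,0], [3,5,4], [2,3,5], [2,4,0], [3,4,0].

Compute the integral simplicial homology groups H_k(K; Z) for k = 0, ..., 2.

Order the vertices as 0 < 1 < 2 < 3 < 4 < 5. Listing each simplex with vertices in this order, K has dimension 2 with simplices:

  0-simplices (6): [0], [1], [2], [3], [4], [5]
  1-simplices (15): [0,1], [0,2], [0,3], [0,4], [0,5], [1,2], [1,3], [1,4], [1,5], [2,3], [2,4], [2,5], [3,4], [3,5], [4,5]
  2-simplices (10): [0,1,3], [0,1,5], [0,2,4], [0,2,5], [0,3,4], [1,2,3], [1,2,4], [1,4,5], [2,3,5], [3,4,5]

so the chain groups are C_0 ≅ Z^6, C_1 ≅ Z^15, C_2 ≅ Z^10.

Boundary ∂_1: C_1 → C_0 sends each edge [p,q] (with p < q) to q − p.
This gives a 6×15 integer matrix of rank 5; reducing to Smith normal form yields diagonal entries (1,1,1,1,1).

Boundary ∂_2: C_2 → C_1 sends each 2-simplex [p,q,r] to [q,r] − [p,r] + [p,q]. For instance
  ∂[0,1,3] = [1,3] − [0,3] + [0,1],
  ∂[3,4,5] = [4,5] − [3,5] + [3,4].
The 15×10 boundary matrix has rank 10 and Smith normal form diag(1,1,1,1,1,1,1,1,1,2).

Computing H_k = (kernel of ∂_k) / (image of ∂_{k+1}):

  H_0: rank C_0 − rank ∂_1 = 6 − 5 = 1, and the invariant factors of ∂_1 are all 1, so H_0 ≅ Z.
  H_1: rank ker ∂_1 − rank ∂_2 = (15 − 5) − 10 = 0, and ∂_2 has invariant factor 2 > 1, so H_1 ≅ Z/2.
  H_2: rank ker ∂_2 − rank ∂_3 = (10 − 10) − 0 = 0, and there is no ∂_3, so H_2 ≅ 0.

H_0 = Z,  H_1 = Z/2,  H_2 = 0.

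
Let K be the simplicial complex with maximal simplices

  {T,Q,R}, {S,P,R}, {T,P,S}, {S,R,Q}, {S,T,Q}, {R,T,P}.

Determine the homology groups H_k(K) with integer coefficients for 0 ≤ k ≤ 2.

Order the vertices as P < Q < R < S < T. Listing each simplex with vertices in this order, K has dimension 2 with simplices:

  0-simplices (5): P, Q, R, S, T
  1-simplices (9): PR, PS, PT, QR, QS, QT, RS, RT, ST
  2-simplices (6): PRS, PRT, PST, QRS, QRT, QST

giving chain groups C_0 ≅ Z^5, C_1 ≅ Z^9, C_2 ≅ Z^6.

The boundary map ∂_1: C_1 → C_0 sends each edge [p,q] (with p < q) to q − p. For instance
  ∂QS = S − Q.
The resulting 5×9 matrix has rank 4, and its Smith normal form has invariant factors (1,1,1,1).

Boundary ∂_2: C_2 → C_1 sends each 2-simplex [p,q,r] to [q,r] − [p,r] + [p,q]. For instance
  ∂QST = ST − QT + QS,
  ∂PRT = RT − PT + PR.
This gives a 9×6 integer matrix of rank 5; reducing to Smith normal form yields diagonal entries (1,1,1,1,1).

Reading off H_k = ker ∂_k / im ∂_{k+1}:

  H_0: rank C_0 − rank ∂_1 = 5 − 4 = 1, and the invariant factors of ∂_1 are all 1, so H_0 = Z.
  H_1: rank ker ∂_1 − rank ∂_2 = (9 − 4) − 5 = 0, and the invariant factors of ∂_2 are all 1, so H_1 = 0.
  H_2: rank ker ∂_2 − rank ∂_3 = (6 − 5) − 0 = 1, and there is no ∂_3, so H_2 = Z.

(K is a triangulation of the 2-sphere S^2.)

H_0 = Z,  H_1 = 0,  H_2 = Z.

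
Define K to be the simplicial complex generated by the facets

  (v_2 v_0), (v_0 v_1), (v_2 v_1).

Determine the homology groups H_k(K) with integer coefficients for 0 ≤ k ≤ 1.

Take the total order v_0 < v_1 < v_2 on the vertex set. Then K (dimension 1) consists of the simplices:

  0-simplices (3): [v_0], [v_1], [v_2]
  1-simplices (3): [v_0,v_1], [v_0,v_2], [v_1,v_2]

Hence C_0 ≅ Z^3, C_1 ≅ Z^3.

∂_1: C_1 → C_0 maps an edge to its endpoints' difference, ∂[p,q] = q − p.
As a 3×3 matrix over Z this has rank 2, with invariant factors (1,1).

Now H_k = ker ∂_k / im ∂_{k+1}, so:

  H_0: rank C_0 − rank ∂_1 = 3 − 2 = 1, and the invariant factors of ∂_1 are all 1, so H_0 = Z.
  H_1: rank ker ∂_1 − rank ∂_2 = (3 − 2) − 0 = 1, and there is no ∂_2, so H_1 = Z.

As a check, the Euler characteristic is 3 − 3 = 0, which agrees with 1 − 1 = 0.

H_0 ≅ Z,  H_1 ≅ Z.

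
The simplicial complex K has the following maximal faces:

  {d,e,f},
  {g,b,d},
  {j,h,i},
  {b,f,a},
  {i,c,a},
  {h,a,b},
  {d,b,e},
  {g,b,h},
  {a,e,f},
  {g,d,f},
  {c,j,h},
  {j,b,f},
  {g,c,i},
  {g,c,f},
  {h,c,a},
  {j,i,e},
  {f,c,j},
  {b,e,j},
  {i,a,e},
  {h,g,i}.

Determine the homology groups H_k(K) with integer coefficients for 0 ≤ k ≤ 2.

H_0 ≅ Z,  H_1 ≅ Z ⊕ Z/2Z,  H_2 = 0.

We work with the vertex ordering a < b < c < d < e < f < g < h < i < j. The simplices of K, each written with vertices in increasing order, are:

  0-simplices (10): a, b, c, d, e, f, g, h, i, j
  1-simplices (30): ab, ac, ae, af, ah, ai, bd, be, bf, bg, bh, bj, cf, cg, ch, ci, cj, de, df, dg, ef, ei, ej, fg, fj, gh, gi, hi, hj, ij
  2-simplices (20): abf, abh, ach, aci, aef, aei, bde, bdg, bej, bfj, bgh, cfg, cfj, cgi, chj, def, dfg, eij, ghi, hij

giving chain groups C_0 ≅ Z^10, C_1 ≅ Z^30, C_2 ≅ Z^20.

Boundary ∂_1: C_1 → C_0 maps an edge to its endpoints' difference, ∂[p,q] = q − p.
As a 10×30 matrix over Z this has rank 9, with invariant factors (1,1,1,1,1,1,1,1,1).

Boundary ∂_2: C_2 → C_1 maps a triangle to the signed sum of its edges. For instance
  ∂ghi = hi − gi + gh,
  ∂aei = ei − ai + ae.
As a 30×20 matrix over Z this has rank 20, with invariant factors (1,1,1,1,1,1,1,1,1,1,1,1,1,1,1,1,1,1,1,2).

Now H_k = ker ∂_k / im ∂_{k+1}, so:

  H_0: rank C_0 − rank ∂_1 = 10 − 9 = 1, and the invariant factors of ∂_1 are all 1, so H_0 = Z.
  H_1: rank ker ∂_1 − rank ∂_2 = (30 − 9) − 20 = 1, and ∂_2 has invariant factor 2 > 1, so H_1 = Z ⊕ Z/2Z.
  H_2: rank ker ∂_2 − rank ∂_3 = (20 − 20) − 0 = 0, and there is no ∂_3, so H_2 = 0.

(K is a triangulation of the Klein bottle.)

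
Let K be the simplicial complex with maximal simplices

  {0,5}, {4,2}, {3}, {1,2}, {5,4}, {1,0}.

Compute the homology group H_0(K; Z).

H_0 ≅ Z^2.

K has 6 vertices, 5 edges.
rank ∂_0 = 0, rank ∂_1 = 4 ⇒ b_0 = 6 − 0 − 4 = 2; all invariant factors of ∂_1 are 1 so no torsion. So H_0 ≅ Z^2.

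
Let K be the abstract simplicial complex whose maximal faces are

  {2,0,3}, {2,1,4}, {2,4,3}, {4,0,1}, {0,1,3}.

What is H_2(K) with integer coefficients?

H_2 = 0.

We work with the vertex ordering 0 < 1 < 2 < 3 < 4. The simplices of K, each written with vertices in increasing order, are:

  0-simplices (5): [0], [1], [2], [3], [4]
  1-simplices (10): [0,1], [0,2], [0,3], [0,4], [1,2], [1,3], [1,4], [2,3], [2,4], [3,4]
  2-simplices (5): [0,1,3], [0,1,4], [0,2,3], [1,2,4], [2,3,4]

Hence C_0 ≅ Z^5, C_1 ≅ Z^10, C_2 ≅ Z^5.

Boundary ∂_1: C_1 → C_0 sends each edge [p,q] (with p < q) to q − p.
The resulting 5×10 matrix has rank 4, and its Smith normal form has invariant factors (1,1,1,1).

The boundary map ∂_2: C_2 → C_1 sends each 2-simplex [p,q,r] to [q,r] − [p,r] + [p,q]. For instance
  ∂[0,2,3] = [2,3] − [0,3] + [0,2],
  ∂[0,1,4] = [1,4] − [0,4] + [0,1].
The 10×5 boundary matrix has rank 5 and Smith normal form diag(1,1,1,1,1).

Now H_k = ker ∂_k / im ∂_{k+1}, so:

  H_2: rank ker ∂_2 − rank ∂_3 = (5 − 5) − 0 = 0, and there is no ∂_3, so H_2 = 0.

(K is a triangulation of the Möbius band.)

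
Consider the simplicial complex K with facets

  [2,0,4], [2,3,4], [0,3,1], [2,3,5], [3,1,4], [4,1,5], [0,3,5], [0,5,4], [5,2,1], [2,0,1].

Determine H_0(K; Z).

H_0 ≅ Z.

K has 6 vertices, 15 edges, 10 triangles.
rank ∂_0 = 0, rank ∂_1 = 5 ⇒ b_0 = 6 − 0 − 5 = 1; all invariant factors of ∂_1 are 1 so no torsion. So H_0 ≅ Z.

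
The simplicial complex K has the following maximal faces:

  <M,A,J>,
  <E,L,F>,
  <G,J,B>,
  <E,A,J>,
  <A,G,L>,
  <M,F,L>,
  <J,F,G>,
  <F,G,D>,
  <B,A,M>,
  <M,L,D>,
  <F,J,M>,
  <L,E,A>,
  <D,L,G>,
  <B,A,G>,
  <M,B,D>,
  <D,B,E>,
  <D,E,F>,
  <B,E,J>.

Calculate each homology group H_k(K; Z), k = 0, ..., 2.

H_0 ≅ Z,  H_1 ≅ Z ⊕ Z/2,  H_2 = 0.

Take the total order A < B < D < E < F < G < J < L < M on the vertex set. Then K (dimension 2) consists of the simplices:

  0-simplices (9): A, B, D, E, F, G, J, L, M
  1-simplices (27): AB, AE, AG, AJ, AL, AM, BD, BE, BG, BJ, BM, DE, DF, DG, DL, DM, EF, EJ, EL, FG, FJ, FL, FM, GJ, GL, JM, LM
  2-simplices (18): ABG, ABM, AEJ, AEL, AGL, AJM, BDE, BDM, BEJ, BGJ, DEF, DFG, DGL, DLM, EFL, FGJ, FJM, FLM

Hence C_0 ≅ Z^9, C_1 ≅ Z^27, C_2 ≅ Z^18.

Boundary ∂_1: C_1 → C_0 maps an edge to its endpoints' difference, ∂[p,q] = q − p. For instance
  ∂DG = G − D.
The resulting 9×27 matrix has rank 8, and its Smith normal form has invariant factors (1,1,1,1,1,1,1,1).

∂_2: C_2 → C_1 acts by ∂[p,q,r] = [q,r] − [p,r] + [p,q]. For instance
  ∂AJM = JM − AM + AJ,
  ∂BGJ = GJ − BJ + BG.
The 27×18 boundary matrix has rank 18 and Smith normal form diag(1,1,1,1,1,1,1,1,1,1,1,1,1,1,1,1,1,2).

Reading off H_k = ker ∂_k / im ∂_{k+1}:

  H_0: rank C_0 − rank ∂_1 = 9 − 8 = 1, and the invariant factors of ∂_1 are all 1, so H_0 ≅ Z.
  H_1: rank ker ∂_1 − rank ∂_2 = (27 − 8) − 18 = 1, and ∂_2 has invariant factor 2 > 1, so H_1 ≅ Z ⊕ Z/2.
  H_2: rank ker ∂_2 − rank ∂_3 = (18 − 18) − 0 = 0, and there is no ∂_3, so H_2 ≅ 0.

(K is a triangulation of the Klein bottle.)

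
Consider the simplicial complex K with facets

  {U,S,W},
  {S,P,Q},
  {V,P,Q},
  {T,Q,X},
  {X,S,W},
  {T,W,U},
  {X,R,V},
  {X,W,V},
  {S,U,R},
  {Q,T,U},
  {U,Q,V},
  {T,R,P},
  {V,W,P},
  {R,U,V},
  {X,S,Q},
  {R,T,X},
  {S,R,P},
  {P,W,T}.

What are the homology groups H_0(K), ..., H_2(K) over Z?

H_0 = Z,  H_1 = Z^2,  H_2 = Z.

K has 9 vertices, 27 edges, 18 triangles.
rank ∂_0 = 0, rank ∂_1 = 8 ⇒ b_0 = 9 − 0 − 8 = 1; all invariant factors of ∂_1 are 1 so no torsion. So H_0 ≅ Z.
rank ∂_1 = 8, rank ∂_2 = 17 ⇒ b_1 = 27 − 8 − 17 = 2; all invariant factors of ∂_2 are 1 so no torsion. So H_1 ≅ Z^2.
rank ∂_2 = 17, rank ∂_3 = 0 ⇒ b_2 = 18 − 17 − 0 = 1. So H_2 ≅ Z.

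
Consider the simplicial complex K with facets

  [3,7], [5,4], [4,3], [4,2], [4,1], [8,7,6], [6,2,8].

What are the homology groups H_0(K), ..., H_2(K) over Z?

H_0 = Z,  H_1 = Z,  H_2 = 0.

Take the total order 1 < 2 < 3 < 4 < 5 < 6 < 7 < 8 on the vertex set. Then K (dimension 2) consists of the simplices:

  0-simplices (8): [1], [2], [3], [4], [5], [6], [7], [8]
  1-simplices (10): [1,4], [2,4], [2,6], [2,8], [3,4], [3,7], [4,5], [6,7], [6,8], [7,8]
  2-simplices (2): [2,6,8], [6,7,8]

so the chain groups are C_0 ≅ Z^8, C_1 ≅ Z^10, C_2 ≅ Z^2.

∂_1: C_1 → C_0 sends each edge [p,q] (with p < q) to q − p.
As a 8×10 matrix over Z this has rank 7, with invariant factors (1,1,1,1,1,1,1).

Boundary ∂_2: C_2 → C_1 maps a triangle to the signed sum of its edges. For instance
  ∂[2,6,8] = [6,8] − [2,8] + [2,6],
  ∂[6,7,8] = [7,8] − [6,8] + [6,7].
As a 10×2 matrix over Z this has rank 2, with invariant factors (1,1).

From H_k ≅ ker(∂_k) / im(∂_{k+1}) we obtain:

  H_0: rank C_0 − rank ∂_1 = 8 − 7 = 1, and the invariant factors of ∂_1 are all 1, so H_0 = Z.
  H_1: rank ker ∂_1 − rank ∂_2 = (10 − 7) − 2 = 1, and the invariant factors of ∂_2 are all 1, so H_1 = Z.
  H_2: rank ker ∂_2 − rank ∂_3 = (2 − 2) − 0 = 0, and there is no ∂_3, so H_2 = 0.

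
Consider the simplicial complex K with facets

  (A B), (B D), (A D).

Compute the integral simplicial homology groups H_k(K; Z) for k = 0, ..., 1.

Take the total order A < B < D on the vertex set. Then K (dimension 1) consists of the simplices:

  0-simplices (3): A, B, D
  1-simplices (3): AB, AD, BD

Hence C_0 ≅ Z^3, C_1 ≅ Z^3.

Boundary ∂_1: C_1 → C_0 is given by ∂[p,q] = [q] − [p].
As a 3×3 matrix over Z this has rank 2, with invariant factors (1,1).

Reading off H_k = ker ∂_k / im ∂_{k+1}:

  H_0: rank C_0 − rank ∂_1 = 3 − 2 = 1, and the invariant factors of ∂_1 are all 1, so H_0 ≅ Z.
  H_1: rank ker ∂_1 − rank ∂_2 = (3 − 2) − 0 = 1, and there is no ∂_2, so H_1 ≅ Z.

(K is a triangulation of the circle S^1.)

H_0 ≅ Z,  H_1 ≅ Z.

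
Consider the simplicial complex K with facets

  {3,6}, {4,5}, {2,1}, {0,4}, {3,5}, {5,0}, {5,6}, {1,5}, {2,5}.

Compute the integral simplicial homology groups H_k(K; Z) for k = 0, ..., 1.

Fix the vertex order 0 < 1 < 2 < 3 < 4 < 5 < 6 and write every simplex with vertices in increasing order. Then dim K = 1 and the simplices of K are:

  0-simplices (7): [0], [1], [2], [3], [4], [5], [6]
  1-simplices (9): [0,4], [0,5], [1,2], [1,5], [2,5], [3,5], [3,6], [4,5], [5,6]

giving chain groups C_0 ≅ Z^7, C_1 ≅ Z^9.

Boundary ∂_1: C_1 → C_0 is given by ∂[p,q] = [q] − [p]. For instance
  ∂[1,2] = [2] − [1].
The resulting 7×9 matrix has rank 6, and its Smith normal form has invariant factors (1,1,1,1,1,1).

From H_k ≅ ker(∂_k) / im(∂_{k+1}) we obtain:

  H_0: rank C_0 − rank ∂_1 = 7 − 6 = 1, and the invariant factors of ∂_1 are all 1, so H_0 = Z.
  H_1: rank ker ∂_1 − rank ∂_2 = (9 − 6) − 0 = 3, and there is no ∂_2, so H_1 = Z^3.

H_0 = Z,  H_1 = Z^3.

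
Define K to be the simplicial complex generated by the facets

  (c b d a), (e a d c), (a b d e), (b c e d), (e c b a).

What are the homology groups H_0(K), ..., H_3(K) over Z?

H_0 = Z,  H_1 = 0,  H_2 = 0,  H_3 = Z.

K has 5 vertices, 10 edges, 10 triangles, 5 3-simplices.
rank ∂_0 = 0, rank ∂_1 = 4 ⇒ b_0 = 5 − 0 − 4 = 1; all invariant factors of ∂_1 are 1 so no torsion. So H_0 = Z.
rank ∂_1 = 4, rank ∂_2 = 6 ⇒ b_1 = 10 − 4 − 6 = 0; all invariant factors of ∂_2 are 1 so no torsion. So H_1 = 0.
rank ∂_2 = 6, rank ∂_3 = 4 ⇒ b_2 = 10 − 6 − 4 = 0; all invariant factors of ∂_3 are 1 so no torsion. So H_2 = 0.
rank ∂_3 = 4, rank ∂_4 = 0 ⇒ b_3 = 5 − 4 − 0 = 1. So H_3 = Z.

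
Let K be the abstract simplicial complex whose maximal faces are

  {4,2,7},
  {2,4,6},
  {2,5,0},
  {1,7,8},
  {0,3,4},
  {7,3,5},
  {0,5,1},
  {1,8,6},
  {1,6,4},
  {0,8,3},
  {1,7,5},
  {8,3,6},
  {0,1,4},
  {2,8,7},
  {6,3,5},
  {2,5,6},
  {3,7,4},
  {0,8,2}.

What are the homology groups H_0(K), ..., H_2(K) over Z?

Take the total order 0 < 1 < 2 < 3 < 4 < 5 < 6 < 7 < 8 on the vertex set. Then K (dimension 2) consists of the simplices:

  0-simplices (9): [0], [1], [2], [3], [4], [5], [6], [7], [8]
  1-simplices (27): (27 of them)
  2-simplices (18): [0,1,4], [0,1,5], [0,2,5], [0,2,8], [0,3,4], [0,3,8], [1,4,6], [1,5,7], [1,6,8], [1,7,8], [2,4,6], [2,4,7], [2,5,6], [2,7,8], [3,4,7], [3,5,6], [3,5,7], [3,6,8]

Hence C_0 ≅ Z^9, C_1 ≅ Z^27, C_2 ≅ Z^18.

The boundary map ∂_1: C_1 → C_0 sends each edge [p,q] (with p < q) to q − p. For instance
  ∂[3,8] = [8] − [3].
As a 9×27 matrix over Z this has rank 8, with invariant factors (1,1,1,1,1,1,1,1).

The boundary map ∂_2: C_2 → C_1 acts by ∂[p,q,r] = [q,r] − [p,r] + [p,q]. For instance
  ∂[1,4,6] = [4,6] − [1,6] + [1,4],
  ∂[0,3,4] = [3,4] − [0,4] + [0,3].
The 27×18 boundary matrix has rank 17 and Smith normal form diag(1,1,1,1,1,1,1,1,1,1,1,1,1,1,1,1,1).

From H_k ≅ ker(∂_k) / im(∂_{k+1}) we obtain:

  H_0: rank C_0 − rank ∂_1 = 9 − 8 = 1, and the invariant factors of ∂_1 are all 1, so H_0 ≅ Z.
  H_1: rank ker ∂_1 − rank ∂_2 = (27 − 8) − 17 = 2, and the invariant factors of ∂_2 are all 1, so H_1 ≅ Z^2.
  H_2: rank ker ∂_2 − rank ∂_3 = (18 − 17) − 0 = 1, and there is no ∂_3, so H_2 ≅ Z.

H_0 = Z,  H_1 = Z^2,  H_2 = Z.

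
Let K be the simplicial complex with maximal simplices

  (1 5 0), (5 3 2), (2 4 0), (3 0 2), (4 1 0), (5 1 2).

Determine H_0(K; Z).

H_0 = Z.

We work with the vertex ordering 0 < 1 < 2 < 3 < 4 < 5. The simplices of K, each written with vertices in increasing order, are:

  0-simplices (6): [0], [1], [2], [3], [4], [5]
  1-simplices (12): [0,1], [0,2], [0,3], [0,4], [0,5], [1,2], [1,4], [1,5], [2,3], [2,4], [2,5], [3,5]
  2-simplices (6): [0,1,4], [0,1,5], [0,2,3], [0,2,4], [1,2,5], [2,3,5]

so the chain groups are C_0 ≅ Z^6, C_1 ≅ Z^12, C_2 ≅ Z^6.

∂_1: C_1 → C_0 sends each edge [p,q] (with p < q) to q − p.
The resulting 6×12 matrix has rank 5, and its Smith normal form has invariant factors (1,1,1,1,1).

The boundary map ∂_2: C_2 → C_1 sends each 2-simplex [p,q,r] to [q,r] − [p,r] + [p,q]. For instance
  ∂[0,1,5] = [1,5] − [0,5] + [0,1],
  ∂[0,2,3] = [2,3] − [0,3] + [0,2].
This gives a 12×6 integer matrix of rank 6; reducing to Smith normal form yields diagonal entries (1,1,1,1,1,1).

Reading off H_k = ker ∂_k / im ∂_{k+1}:

  H_0: rank C_0 − rank ∂_1 = 6 − 5 = 1, and the invariant factors of ∂_1 are all 1, so H_0 = Z.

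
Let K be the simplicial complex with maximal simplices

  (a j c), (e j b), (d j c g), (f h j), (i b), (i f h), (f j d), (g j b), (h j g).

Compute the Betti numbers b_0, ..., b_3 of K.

b_0 = 1, b_1 = 1, b_2 = 0, b_3 = 0.

Fix the vertex order a < b < c < d < e < f < g < h < i < j and write every simplex with vertices in increasing order. Then dim K = 3 and the simplices of K are:

  0-simplices (10): a, b, c, d, e, f, g, h, i, j
  1-simplices (20): ac, aj, be, bg, bi, bj, cd, cg, cj, df, dg, dj, ej, fh, fi, fj, gh, gj, hi, hj
  2-simplices (11): acj, bej, bgj, cdg, cdj, cgj, dfj, dgj, fhi, fhj, ghj
  3-simplices (1): cdgj

Hence C_0 ≅ Z^10, C_1 ≅ Z^20, C_2 ≅ Z^11, C_3 ≅ Z^1.

∂_1: C_1 → C_0 maps an edge to its endpoints' difference, ∂[p,q] = q − p. For instance
  ∂cd = d − c.
The 10×20 boundary matrix has rank 9 and Smith normal form diag(1,1,1,1,1,1,1,1,1).

The boundary map ∂_2: C_2 → C_1 acts by ∂[p,q,r] = [q,r] − [p,r] + [p,q]. For instance
  ∂bej = ej − bj + be,
  ∂dgj = gj − dj + dg.
The resulting 20×11 matrix has rank 10, and its Smith normal form has invariant factors (1,1,1,1,1,1,1,1,1,1).

∂_3: C_3 → C_2 sends each 3-simplex σ to the alternating sum Σ_i (−1)^i (σ with its i-th vertex removed). For instance
  ∂cdgj = dgj − cgj + cdj − cdg.
This gives a 11×1 integer matrix of rank 1; reducing to Smith normal form yields diagonal entries (1).

Now H_k = ker ∂_k / im ∂_{k+1}, so:

  H_0: rank C_0 − rank ∂_1 = 10 − 9 = 1, and the invariant factors of ∂_1 are all 1, so H_0 ≅ Z.
  H_1: rank ker ∂_1 − rank ∂_2 = (20 − 9) − 10 = 1, and the invariant factors of ∂_2 are all 1, so H_1 ≅ Z.
  H_2: rank ker ∂_2 − rank ∂_3 = (11 − 10) − 1 = 0, and the invariant factors of ∂_3 are all 1, so H_2 ≅ 0.
  H_3: rank ker ∂_3 − rank ∂_4 = (1 − 1) − 0 = 0, and there is no ∂_4, so H_3 ≅ 0.

Hence the Betti numbers are b_0 = 1, b_1 = 1, b_2 = 0, b_3 = 0.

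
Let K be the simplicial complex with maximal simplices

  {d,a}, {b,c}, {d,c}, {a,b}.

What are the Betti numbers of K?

K has 4 vertices, 4 edges.
rank ∂_0 = 0, rank ∂_1 = 3 ⇒ b_0 = 4 − 0 − 3 = 1; all invariant factors of ∂_1 are 1 so no torsion. So H_0 = Z.
rank ∂_1 = 3, rank ∂_2 = 0 ⇒ b_1 = 4 − 3 − 0 = 1. So H_1 = Z.

b_0 = 1, b_1 = 1.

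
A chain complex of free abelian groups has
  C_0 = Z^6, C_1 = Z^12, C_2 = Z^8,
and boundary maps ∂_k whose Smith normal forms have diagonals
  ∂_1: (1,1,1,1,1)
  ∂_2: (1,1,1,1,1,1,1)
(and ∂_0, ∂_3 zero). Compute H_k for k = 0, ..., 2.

H_0 ≅ Z,  H_1 = 0,  H_2 ≅ Z.

H_0: b_0 = 6 − 0 − 5 = 1; torsion from ∂_1 factors > 1: none. So H_0 ≅ Z.
H_1: b_1 = 12 − 5 − 7 = 0; torsion from ∂_2 factors > 1: none. So H_1 ≅ 0.
H_2: b_2 = 8 − 7 − 0 = 1; torsion from ∂_3 factors > 1: none. So H_2 ≅ Z.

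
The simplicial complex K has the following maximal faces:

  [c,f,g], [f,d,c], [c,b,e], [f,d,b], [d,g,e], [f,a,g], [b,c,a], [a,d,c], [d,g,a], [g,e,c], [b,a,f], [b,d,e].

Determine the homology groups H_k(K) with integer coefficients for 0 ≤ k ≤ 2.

Take the total order a < b < c < d < e < f < g on the vertex set. Then K (dimension 2) consists of the simplices:

  0-simplices (7): a, b, c, d, e, f, g
  1-simplices (18): ab, ac, ad, af, ag, bc, bd, be, bf, cd, ce, cf, cg, de, df, dg, eg, fg
  2-simplices (12): abc, abf, acd, adg, afg, bce, bde, bdf, cdf, ceg, cfg, deg

giving chain groups C_0 ≅ Z^7, C_1 ≅ Z^18, C_2 ≅ Z^12.

The boundary map ∂_1: C_1 → C_0 is given by ∂[p,q] = [q] − [p].
The 7×18 boundary matrix has rank 6 and Smith normal form diag(1,1,1,1,1,1).

∂_2: C_2 → C_1 sends each 2-simplex [p,q,r] to [q,r] − [p,r] + [p,q]. For instance
  ∂adg = dg − ag + ad,
  ∂cfg = fg − cg + cf.
This gives a 18×12 integer matrix of rank 12; reducing to Smith normal form yields diagonal entries (1,1,1,1,1,1,1,1,1,1,1,2).

From H_k ≅ ker(∂_k) / im(∂_{k+1}) we obtain:

  H_0: rank C_0 − rank ∂_1 = 7 − 6 = 1, and the invariant factors of ∂_1 are all 1, so H_0 = Z.
  H_1: rank ker ∂_1 − rank ∂_2 = (18 − 6) − 12 = 0, and ∂_2 has invariant factor 2 > 1, so H_1 = Z/2.
  H_2: rank ker ∂_2 − rank ∂_3 = (12 − 12) − 0 = 0, and there is no ∂_3, so H_2 = 0.

(K is a triangulation of the real projective plane RP^2.)

H_0 = Z,  H_1 = Z/2,  H_2 = 0.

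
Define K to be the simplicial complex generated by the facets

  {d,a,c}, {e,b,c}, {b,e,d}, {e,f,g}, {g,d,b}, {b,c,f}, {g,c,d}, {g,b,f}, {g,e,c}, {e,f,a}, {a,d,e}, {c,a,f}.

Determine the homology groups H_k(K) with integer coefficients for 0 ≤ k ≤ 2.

H_0 ≅ Z,  H_1 ≅ Z/2,  H_2 = 0.

Fix the vertex order a < b < c < d < e < f < g and write every simplex with vertices in increasing order. Then dim K = 2 and the simplices of K are:

  0-simplices (7): a, b, c, d, e, f, g
  1-simplices (18): ac, ad, ae, af, bc, bd, be, bf, bg, cd, ce, cf, cg, de, dg, ef, eg, fg
  2-simplices (12): acd, acf, ade, aef, bce, bcf, bde, bdg, bfg, cdg, ceg, efg

Hence C_0 ≅ Z^7, C_1 ≅ Z^18, C_2 ≅ Z^12.

The boundary map ∂_1: C_1 → C_0 is given by ∂[p,q] = [q] − [p]. For instance
  ∂fg = g − f.
As a 7×18 matrix over Z this has rank 6, with invariant factors (1,1,1,1,1,1).

∂_2: C_2 → C_1 maps a triangle to the signed sum of its edges. For instance
  ∂bfg = fg − bg + bf,
  ∂bcf = cf − bf + bc.
The 18×12 boundary matrix has rank 12 and Smith normal form diag(1,1,1,1,1,1,1,1,1,1,1,2).

From H_k ≅ ker(∂_k) / im(∂_{k+1}) we obtain:

  H_0: rank C_0 − rank ∂_1 = 7 − 6 = 1, and the invariant factors of ∂_1 are all 1, so H_0 ≅ Z.
  H_1: rank ker ∂_1 − rank ∂_2 = (18 − 6) − 12 = 0, and ∂_2 has invariant factor 2 > 1, so H_1 ≅ Z/2.
  H_2: rank ker ∂_2 − rank ∂_3 = (12 − 12) − 0 = 0, and there is no ∂_3, so H_2 ≅ 0.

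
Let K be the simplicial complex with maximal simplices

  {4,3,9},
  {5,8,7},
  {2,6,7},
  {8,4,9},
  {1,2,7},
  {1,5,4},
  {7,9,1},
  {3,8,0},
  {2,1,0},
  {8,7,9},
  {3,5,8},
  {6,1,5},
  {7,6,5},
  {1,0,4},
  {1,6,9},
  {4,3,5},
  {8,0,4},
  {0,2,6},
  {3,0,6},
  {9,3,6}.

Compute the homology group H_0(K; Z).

H_0 ≅ Z.

K has 10 vertices, 30 edges, 20 triangles.
rank ∂_0 = 0, rank ∂_1 = 9 ⇒ b_0 = 10 − 0 − 9 = 1; all invariant factors of ∂_1 are 1 so no torsion. So H_0 = Z.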